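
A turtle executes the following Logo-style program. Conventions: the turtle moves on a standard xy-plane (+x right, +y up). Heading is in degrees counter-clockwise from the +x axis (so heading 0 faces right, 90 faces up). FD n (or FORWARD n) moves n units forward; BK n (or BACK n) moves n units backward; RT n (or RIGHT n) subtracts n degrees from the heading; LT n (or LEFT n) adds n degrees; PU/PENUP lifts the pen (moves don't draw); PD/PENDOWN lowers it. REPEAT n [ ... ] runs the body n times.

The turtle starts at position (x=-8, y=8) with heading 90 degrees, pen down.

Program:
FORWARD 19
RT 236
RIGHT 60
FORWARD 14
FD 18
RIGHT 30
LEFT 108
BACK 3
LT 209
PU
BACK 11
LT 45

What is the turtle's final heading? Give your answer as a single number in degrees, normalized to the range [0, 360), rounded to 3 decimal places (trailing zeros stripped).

Answer: 126

Derivation:
Executing turtle program step by step:
Start: pos=(-8,8), heading=90, pen down
FD 19: (-8,8) -> (-8,27) [heading=90, draw]
RT 236: heading 90 -> 214
RT 60: heading 214 -> 154
FD 14: (-8,27) -> (-20.583,33.137) [heading=154, draw]
FD 18: (-20.583,33.137) -> (-36.761,41.028) [heading=154, draw]
RT 30: heading 154 -> 124
LT 108: heading 124 -> 232
BK 3: (-36.761,41.028) -> (-34.914,43.392) [heading=232, draw]
LT 209: heading 232 -> 81
PU: pen up
BK 11: (-34.914,43.392) -> (-36.635,32.527) [heading=81, move]
LT 45: heading 81 -> 126
Final: pos=(-36.635,32.527), heading=126, 4 segment(s) drawn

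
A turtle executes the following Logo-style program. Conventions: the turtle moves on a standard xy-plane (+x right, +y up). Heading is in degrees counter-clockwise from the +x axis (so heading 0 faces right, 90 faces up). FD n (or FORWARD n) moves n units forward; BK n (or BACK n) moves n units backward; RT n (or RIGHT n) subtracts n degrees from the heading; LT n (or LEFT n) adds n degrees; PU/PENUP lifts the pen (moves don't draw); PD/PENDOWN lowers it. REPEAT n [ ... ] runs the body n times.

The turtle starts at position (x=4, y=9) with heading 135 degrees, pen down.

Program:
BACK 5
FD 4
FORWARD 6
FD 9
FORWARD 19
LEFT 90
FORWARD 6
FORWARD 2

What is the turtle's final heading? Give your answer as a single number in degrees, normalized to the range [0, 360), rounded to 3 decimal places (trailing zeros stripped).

Executing turtle program step by step:
Start: pos=(4,9), heading=135, pen down
BK 5: (4,9) -> (7.536,5.464) [heading=135, draw]
FD 4: (7.536,5.464) -> (4.707,8.293) [heading=135, draw]
FD 6: (4.707,8.293) -> (0.464,12.536) [heading=135, draw]
FD 9: (0.464,12.536) -> (-5.899,18.899) [heading=135, draw]
FD 19: (-5.899,18.899) -> (-19.335,32.335) [heading=135, draw]
LT 90: heading 135 -> 225
FD 6: (-19.335,32.335) -> (-23.577,28.092) [heading=225, draw]
FD 2: (-23.577,28.092) -> (-24.991,26.678) [heading=225, draw]
Final: pos=(-24.991,26.678), heading=225, 7 segment(s) drawn

Answer: 225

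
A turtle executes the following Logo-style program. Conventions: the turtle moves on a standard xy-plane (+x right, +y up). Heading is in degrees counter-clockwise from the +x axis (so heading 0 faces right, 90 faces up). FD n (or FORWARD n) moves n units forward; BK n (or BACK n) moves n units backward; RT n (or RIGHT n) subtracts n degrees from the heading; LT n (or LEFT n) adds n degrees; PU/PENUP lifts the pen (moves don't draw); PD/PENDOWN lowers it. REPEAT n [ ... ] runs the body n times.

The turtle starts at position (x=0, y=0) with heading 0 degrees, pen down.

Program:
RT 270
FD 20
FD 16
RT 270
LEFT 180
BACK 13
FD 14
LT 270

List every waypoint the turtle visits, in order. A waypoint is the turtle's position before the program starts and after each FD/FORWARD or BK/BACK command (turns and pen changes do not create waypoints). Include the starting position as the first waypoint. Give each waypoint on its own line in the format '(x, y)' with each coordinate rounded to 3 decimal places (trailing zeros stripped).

Executing turtle program step by step:
Start: pos=(0,0), heading=0, pen down
RT 270: heading 0 -> 90
FD 20: (0,0) -> (0,20) [heading=90, draw]
FD 16: (0,20) -> (0,36) [heading=90, draw]
RT 270: heading 90 -> 180
LT 180: heading 180 -> 0
BK 13: (0,36) -> (-13,36) [heading=0, draw]
FD 14: (-13,36) -> (1,36) [heading=0, draw]
LT 270: heading 0 -> 270
Final: pos=(1,36), heading=270, 4 segment(s) drawn
Waypoints (5 total):
(0, 0)
(0, 20)
(0, 36)
(-13, 36)
(1, 36)

Answer: (0, 0)
(0, 20)
(0, 36)
(-13, 36)
(1, 36)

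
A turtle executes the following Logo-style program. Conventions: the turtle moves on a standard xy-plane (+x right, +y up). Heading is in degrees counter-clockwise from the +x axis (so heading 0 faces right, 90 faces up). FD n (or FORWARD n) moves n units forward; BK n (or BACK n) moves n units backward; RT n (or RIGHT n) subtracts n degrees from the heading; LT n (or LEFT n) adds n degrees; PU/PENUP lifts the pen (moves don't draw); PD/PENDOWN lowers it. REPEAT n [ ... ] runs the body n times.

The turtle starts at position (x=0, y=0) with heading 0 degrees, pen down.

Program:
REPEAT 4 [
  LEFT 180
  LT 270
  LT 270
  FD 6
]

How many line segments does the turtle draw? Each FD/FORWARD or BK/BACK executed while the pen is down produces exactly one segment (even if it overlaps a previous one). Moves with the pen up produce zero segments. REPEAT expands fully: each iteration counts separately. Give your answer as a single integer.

Executing turtle program step by step:
Start: pos=(0,0), heading=0, pen down
REPEAT 4 [
  -- iteration 1/4 --
  LT 180: heading 0 -> 180
  LT 270: heading 180 -> 90
  LT 270: heading 90 -> 0
  FD 6: (0,0) -> (6,0) [heading=0, draw]
  -- iteration 2/4 --
  LT 180: heading 0 -> 180
  LT 270: heading 180 -> 90
  LT 270: heading 90 -> 0
  FD 6: (6,0) -> (12,0) [heading=0, draw]
  -- iteration 3/4 --
  LT 180: heading 0 -> 180
  LT 270: heading 180 -> 90
  LT 270: heading 90 -> 0
  FD 6: (12,0) -> (18,0) [heading=0, draw]
  -- iteration 4/4 --
  LT 180: heading 0 -> 180
  LT 270: heading 180 -> 90
  LT 270: heading 90 -> 0
  FD 6: (18,0) -> (24,0) [heading=0, draw]
]
Final: pos=(24,0), heading=0, 4 segment(s) drawn
Segments drawn: 4

Answer: 4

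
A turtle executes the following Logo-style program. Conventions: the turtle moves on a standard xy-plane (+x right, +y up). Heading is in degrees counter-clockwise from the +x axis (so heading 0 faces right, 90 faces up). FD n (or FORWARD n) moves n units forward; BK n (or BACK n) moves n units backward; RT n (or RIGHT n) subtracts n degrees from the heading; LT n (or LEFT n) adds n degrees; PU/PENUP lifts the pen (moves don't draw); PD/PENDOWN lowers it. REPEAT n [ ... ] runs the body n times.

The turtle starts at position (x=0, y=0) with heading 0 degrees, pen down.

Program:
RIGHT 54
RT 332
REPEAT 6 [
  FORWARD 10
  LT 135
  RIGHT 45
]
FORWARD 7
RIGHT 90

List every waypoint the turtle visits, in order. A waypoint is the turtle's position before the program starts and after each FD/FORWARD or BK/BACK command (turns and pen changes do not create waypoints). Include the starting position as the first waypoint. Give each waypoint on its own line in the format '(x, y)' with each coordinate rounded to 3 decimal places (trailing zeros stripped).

Answer: (0, 0)
(8.988, -4.384)
(13.372, 4.604)
(4.384, 8.988)
(0, 0)
(8.988, -4.384)
(13.372, 4.604)
(7.08, 7.673)

Derivation:
Executing turtle program step by step:
Start: pos=(0,0), heading=0, pen down
RT 54: heading 0 -> 306
RT 332: heading 306 -> 334
REPEAT 6 [
  -- iteration 1/6 --
  FD 10: (0,0) -> (8.988,-4.384) [heading=334, draw]
  LT 135: heading 334 -> 109
  RT 45: heading 109 -> 64
  -- iteration 2/6 --
  FD 10: (8.988,-4.384) -> (13.372,4.604) [heading=64, draw]
  LT 135: heading 64 -> 199
  RT 45: heading 199 -> 154
  -- iteration 3/6 --
  FD 10: (13.372,4.604) -> (4.384,8.988) [heading=154, draw]
  LT 135: heading 154 -> 289
  RT 45: heading 289 -> 244
  -- iteration 4/6 --
  FD 10: (4.384,8.988) -> (0,0) [heading=244, draw]
  LT 135: heading 244 -> 19
  RT 45: heading 19 -> 334
  -- iteration 5/6 --
  FD 10: (0,0) -> (8.988,-4.384) [heading=334, draw]
  LT 135: heading 334 -> 109
  RT 45: heading 109 -> 64
  -- iteration 6/6 --
  FD 10: (8.988,-4.384) -> (13.372,4.604) [heading=64, draw]
  LT 135: heading 64 -> 199
  RT 45: heading 199 -> 154
]
FD 7: (13.372,4.604) -> (7.08,7.673) [heading=154, draw]
RT 90: heading 154 -> 64
Final: pos=(7.08,7.673), heading=64, 7 segment(s) drawn
Waypoints (8 total):
(0, 0)
(8.988, -4.384)
(13.372, 4.604)
(4.384, 8.988)
(0, 0)
(8.988, -4.384)
(13.372, 4.604)
(7.08, 7.673)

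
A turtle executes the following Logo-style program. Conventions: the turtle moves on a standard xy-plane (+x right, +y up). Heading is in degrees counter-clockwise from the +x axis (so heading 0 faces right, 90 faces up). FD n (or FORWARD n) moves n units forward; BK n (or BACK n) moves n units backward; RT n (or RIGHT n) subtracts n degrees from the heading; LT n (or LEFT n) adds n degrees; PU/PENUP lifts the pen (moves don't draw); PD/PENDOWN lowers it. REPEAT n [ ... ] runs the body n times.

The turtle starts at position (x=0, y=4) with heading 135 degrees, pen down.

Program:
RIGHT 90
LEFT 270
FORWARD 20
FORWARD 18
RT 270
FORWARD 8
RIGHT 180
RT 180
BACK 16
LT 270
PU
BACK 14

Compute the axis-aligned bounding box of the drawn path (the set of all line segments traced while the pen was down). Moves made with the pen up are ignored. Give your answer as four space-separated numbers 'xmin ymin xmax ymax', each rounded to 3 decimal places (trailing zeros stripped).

Executing turtle program step by step:
Start: pos=(0,4), heading=135, pen down
RT 90: heading 135 -> 45
LT 270: heading 45 -> 315
FD 20: (0,4) -> (14.142,-10.142) [heading=315, draw]
FD 18: (14.142,-10.142) -> (26.87,-22.87) [heading=315, draw]
RT 270: heading 315 -> 45
FD 8: (26.87,-22.87) -> (32.527,-17.213) [heading=45, draw]
RT 180: heading 45 -> 225
RT 180: heading 225 -> 45
BK 16: (32.527,-17.213) -> (21.213,-28.527) [heading=45, draw]
LT 270: heading 45 -> 315
PU: pen up
BK 14: (21.213,-28.527) -> (11.314,-18.627) [heading=315, move]
Final: pos=(11.314,-18.627), heading=315, 4 segment(s) drawn

Segment endpoints: x in {0, 14.142, 21.213, 26.87, 32.527}, y in {-28.527, -22.87, -17.213, -10.142, 4}
xmin=0, ymin=-28.527, xmax=32.527, ymax=4

Answer: 0 -28.527 32.527 4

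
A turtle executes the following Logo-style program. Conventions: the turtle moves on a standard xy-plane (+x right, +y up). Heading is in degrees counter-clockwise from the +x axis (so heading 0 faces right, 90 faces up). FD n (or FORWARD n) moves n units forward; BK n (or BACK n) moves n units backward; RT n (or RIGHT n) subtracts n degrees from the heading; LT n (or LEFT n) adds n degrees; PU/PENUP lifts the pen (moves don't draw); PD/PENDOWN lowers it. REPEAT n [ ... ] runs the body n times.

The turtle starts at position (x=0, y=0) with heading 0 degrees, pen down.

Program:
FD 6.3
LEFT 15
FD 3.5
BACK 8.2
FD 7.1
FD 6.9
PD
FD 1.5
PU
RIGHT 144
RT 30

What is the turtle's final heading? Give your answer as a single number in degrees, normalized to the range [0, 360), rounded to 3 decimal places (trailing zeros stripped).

Answer: 201

Derivation:
Executing turtle program step by step:
Start: pos=(0,0), heading=0, pen down
FD 6.3: (0,0) -> (6.3,0) [heading=0, draw]
LT 15: heading 0 -> 15
FD 3.5: (6.3,0) -> (9.681,0.906) [heading=15, draw]
BK 8.2: (9.681,0.906) -> (1.76,-1.216) [heading=15, draw]
FD 7.1: (1.76,-1.216) -> (8.618,0.621) [heading=15, draw]
FD 6.9: (8.618,0.621) -> (15.283,2.407) [heading=15, draw]
PD: pen down
FD 1.5: (15.283,2.407) -> (16.732,2.795) [heading=15, draw]
PU: pen up
RT 144: heading 15 -> 231
RT 30: heading 231 -> 201
Final: pos=(16.732,2.795), heading=201, 6 segment(s) drawn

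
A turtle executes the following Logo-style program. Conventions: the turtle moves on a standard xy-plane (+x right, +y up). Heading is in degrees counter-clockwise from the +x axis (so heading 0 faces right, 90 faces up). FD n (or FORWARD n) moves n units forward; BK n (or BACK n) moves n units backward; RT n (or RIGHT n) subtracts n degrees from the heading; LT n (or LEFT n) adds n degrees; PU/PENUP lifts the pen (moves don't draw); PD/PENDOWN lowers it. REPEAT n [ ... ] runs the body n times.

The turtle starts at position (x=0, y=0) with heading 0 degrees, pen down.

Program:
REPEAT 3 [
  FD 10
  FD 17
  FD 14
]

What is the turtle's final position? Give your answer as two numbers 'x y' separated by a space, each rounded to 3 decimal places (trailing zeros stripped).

Executing turtle program step by step:
Start: pos=(0,0), heading=0, pen down
REPEAT 3 [
  -- iteration 1/3 --
  FD 10: (0,0) -> (10,0) [heading=0, draw]
  FD 17: (10,0) -> (27,0) [heading=0, draw]
  FD 14: (27,0) -> (41,0) [heading=0, draw]
  -- iteration 2/3 --
  FD 10: (41,0) -> (51,0) [heading=0, draw]
  FD 17: (51,0) -> (68,0) [heading=0, draw]
  FD 14: (68,0) -> (82,0) [heading=0, draw]
  -- iteration 3/3 --
  FD 10: (82,0) -> (92,0) [heading=0, draw]
  FD 17: (92,0) -> (109,0) [heading=0, draw]
  FD 14: (109,0) -> (123,0) [heading=0, draw]
]
Final: pos=(123,0), heading=0, 9 segment(s) drawn

Answer: 123 0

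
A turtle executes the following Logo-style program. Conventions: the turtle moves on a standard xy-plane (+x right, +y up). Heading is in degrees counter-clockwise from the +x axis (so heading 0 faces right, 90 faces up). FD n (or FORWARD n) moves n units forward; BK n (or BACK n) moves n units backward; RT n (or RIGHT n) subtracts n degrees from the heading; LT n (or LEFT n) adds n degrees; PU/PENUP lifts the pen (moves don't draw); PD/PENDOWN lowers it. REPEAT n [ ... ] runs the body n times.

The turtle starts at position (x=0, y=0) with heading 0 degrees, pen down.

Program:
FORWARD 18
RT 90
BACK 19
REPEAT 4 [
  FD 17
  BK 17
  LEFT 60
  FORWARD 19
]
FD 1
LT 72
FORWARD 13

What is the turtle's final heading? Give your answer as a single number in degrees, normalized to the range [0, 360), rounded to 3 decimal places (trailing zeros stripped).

Executing turtle program step by step:
Start: pos=(0,0), heading=0, pen down
FD 18: (0,0) -> (18,0) [heading=0, draw]
RT 90: heading 0 -> 270
BK 19: (18,0) -> (18,19) [heading=270, draw]
REPEAT 4 [
  -- iteration 1/4 --
  FD 17: (18,19) -> (18,2) [heading=270, draw]
  BK 17: (18,2) -> (18,19) [heading=270, draw]
  LT 60: heading 270 -> 330
  FD 19: (18,19) -> (34.454,9.5) [heading=330, draw]
  -- iteration 2/4 --
  FD 17: (34.454,9.5) -> (49.177,1) [heading=330, draw]
  BK 17: (49.177,1) -> (34.454,9.5) [heading=330, draw]
  LT 60: heading 330 -> 30
  FD 19: (34.454,9.5) -> (50.909,19) [heading=30, draw]
  -- iteration 3/4 --
  FD 17: (50.909,19) -> (65.631,27.5) [heading=30, draw]
  BK 17: (65.631,27.5) -> (50.909,19) [heading=30, draw]
  LT 60: heading 30 -> 90
  FD 19: (50.909,19) -> (50.909,38) [heading=90, draw]
  -- iteration 4/4 --
  FD 17: (50.909,38) -> (50.909,55) [heading=90, draw]
  BK 17: (50.909,55) -> (50.909,38) [heading=90, draw]
  LT 60: heading 90 -> 150
  FD 19: (50.909,38) -> (34.454,47.5) [heading=150, draw]
]
FD 1: (34.454,47.5) -> (33.588,48) [heading=150, draw]
LT 72: heading 150 -> 222
FD 13: (33.588,48) -> (23.928,39.301) [heading=222, draw]
Final: pos=(23.928,39.301), heading=222, 16 segment(s) drawn

Answer: 222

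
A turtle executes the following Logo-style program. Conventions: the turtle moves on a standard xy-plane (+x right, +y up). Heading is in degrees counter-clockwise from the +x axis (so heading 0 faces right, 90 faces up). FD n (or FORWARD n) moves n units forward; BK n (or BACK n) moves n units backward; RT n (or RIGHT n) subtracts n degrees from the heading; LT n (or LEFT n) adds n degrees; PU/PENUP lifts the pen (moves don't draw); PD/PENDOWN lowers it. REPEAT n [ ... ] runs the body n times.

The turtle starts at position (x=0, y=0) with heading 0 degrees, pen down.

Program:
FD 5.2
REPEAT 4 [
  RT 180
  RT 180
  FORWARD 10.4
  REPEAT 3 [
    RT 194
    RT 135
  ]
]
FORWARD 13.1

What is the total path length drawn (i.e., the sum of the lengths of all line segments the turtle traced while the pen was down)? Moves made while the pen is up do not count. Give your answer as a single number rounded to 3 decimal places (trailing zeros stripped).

Executing turtle program step by step:
Start: pos=(0,0), heading=0, pen down
FD 5.2: (0,0) -> (5.2,0) [heading=0, draw]
REPEAT 4 [
  -- iteration 1/4 --
  RT 180: heading 0 -> 180
  RT 180: heading 180 -> 0
  FD 10.4: (5.2,0) -> (15.6,0) [heading=0, draw]
  REPEAT 3 [
    -- iteration 1/3 --
    RT 194: heading 0 -> 166
    RT 135: heading 166 -> 31
    -- iteration 2/3 --
    RT 194: heading 31 -> 197
    RT 135: heading 197 -> 62
    -- iteration 3/3 --
    RT 194: heading 62 -> 228
    RT 135: heading 228 -> 93
  ]
  -- iteration 2/4 --
  RT 180: heading 93 -> 273
  RT 180: heading 273 -> 93
  FD 10.4: (15.6,0) -> (15.056,10.386) [heading=93, draw]
  REPEAT 3 [
    -- iteration 1/3 --
    RT 194: heading 93 -> 259
    RT 135: heading 259 -> 124
    -- iteration 2/3 --
    RT 194: heading 124 -> 290
    RT 135: heading 290 -> 155
    -- iteration 3/3 --
    RT 194: heading 155 -> 321
    RT 135: heading 321 -> 186
  ]
  -- iteration 3/4 --
  RT 180: heading 186 -> 6
  RT 180: heading 6 -> 186
  FD 10.4: (15.056,10.386) -> (4.713,9.299) [heading=186, draw]
  REPEAT 3 [
    -- iteration 1/3 --
    RT 194: heading 186 -> 352
    RT 135: heading 352 -> 217
    -- iteration 2/3 --
    RT 194: heading 217 -> 23
    RT 135: heading 23 -> 248
    -- iteration 3/3 --
    RT 194: heading 248 -> 54
    RT 135: heading 54 -> 279
  ]
  -- iteration 4/4 --
  RT 180: heading 279 -> 99
  RT 180: heading 99 -> 279
  FD 10.4: (4.713,9.299) -> (6.34,-0.973) [heading=279, draw]
  REPEAT 3 [
    -- iteration 1/3 --
    RT 194: heading 279 -> 85
    RT 135: heading 85 -> 310
    -- iteration 2/3 --
    RT 194: heading 310 -> 116
    RT 135: heading 116 -> 341
    -- iteration 3/3 --
    RT 194: heading 341 -> 147
    RT 135: heading 147 -> 12
  ]
]
FD 13.1: (6.34,-0.973) -> (19.153,1.75) [heading=12, draw]
Final: pos=(19.153,1.75), heading=12, 6 segment(s) drawn

Segment lengths:
  seg 1: (0,0) -> (5.2,0), length = 5.2
  seg 2: (5.2,0) -> (15.6,0), length = 10.4
  seg 3: (15.6,0) -> (15.056,10.386), length = 10.4
  seg 4: (15.056,10.386) -> (4.713,9.299), length = 10.4
  seg 5: (4.713,9.299) -> (6.34,-0.973), length = 10.4
  seg 6: (6.34,-0.973) -> (19.153,1.75), length = 13.1
Total = 59.9

Answer: 59.9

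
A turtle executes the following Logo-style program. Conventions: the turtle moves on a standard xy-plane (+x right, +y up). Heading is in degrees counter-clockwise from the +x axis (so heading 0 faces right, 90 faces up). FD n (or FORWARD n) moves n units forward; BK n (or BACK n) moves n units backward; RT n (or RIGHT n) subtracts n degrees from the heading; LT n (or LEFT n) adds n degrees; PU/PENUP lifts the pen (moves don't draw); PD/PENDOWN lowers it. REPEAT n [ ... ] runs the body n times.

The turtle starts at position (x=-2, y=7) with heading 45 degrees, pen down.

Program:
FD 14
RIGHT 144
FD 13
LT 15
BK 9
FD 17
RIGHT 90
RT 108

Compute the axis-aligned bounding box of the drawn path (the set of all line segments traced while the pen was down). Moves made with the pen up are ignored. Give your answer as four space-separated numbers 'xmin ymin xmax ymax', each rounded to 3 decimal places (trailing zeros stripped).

Answer: -2 -3.897 7.899 16.899

Derivation:
Executing turtle program step by step:
Start: pos=(-2,7), heading=45, pen down
FD 14: (-2,7) -> (7.899,16.899) [heading=45, draw]
RT 144: heading 45 -> 261
FD 13: (7.899,16.899) -> (5.866,4.06) [heading=261, draw]
LT 15: heading 261 -> 276
BK 9: (5.866,4.06) -> (4.925,13.01) [heading=276, draw]
FD 17: (4.925,13.01) -> (6.702,-3.897) [heading=276, draw]
RT 90: heading 276 -> 186
RT 108: heading 186 -> 78
Final: pos=(6.702,-3.897), heading=78, 4 segment(s) drawn

Segment endpoints: x in {-2, 4.925, 5.866, 6.702, 7.899}, y in {-3.897, 4.06, 7, 13.01, 16.899}
xmin=-2, ymin=-3.897, xmax=7.899, ymax=16.899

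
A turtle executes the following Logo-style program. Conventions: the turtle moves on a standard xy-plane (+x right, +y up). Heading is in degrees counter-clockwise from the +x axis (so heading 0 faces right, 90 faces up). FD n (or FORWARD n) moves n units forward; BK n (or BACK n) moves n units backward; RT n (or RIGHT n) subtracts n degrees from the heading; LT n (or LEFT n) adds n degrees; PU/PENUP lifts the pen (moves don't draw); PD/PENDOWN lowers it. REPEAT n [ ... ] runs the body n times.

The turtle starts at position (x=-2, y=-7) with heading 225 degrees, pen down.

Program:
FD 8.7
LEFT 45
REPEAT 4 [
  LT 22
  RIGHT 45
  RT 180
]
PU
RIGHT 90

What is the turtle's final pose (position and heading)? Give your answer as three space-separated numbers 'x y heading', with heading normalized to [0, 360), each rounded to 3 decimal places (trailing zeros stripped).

Executing turtle program step by step:
Start: pos=(-2,-7), heading=225, pen down
FD 8.7: (-2,-7) -> (-8.152,-13.152) [heading=225, draw]
LT 45: heading 225 -> 270
REPEAT 4 [
  -- iteration 1/4 --
  LT 22: heading 270 -> 292
  RT 45: heading 292 -> 247
  RT 180: heading 247 -> 67
  -- iteration 2/4 --
  LT 22: heading 67 -> 89
  RT 45: heading 89 -> 44
  RT 180: heading 44 -> 224
  -- iteration 3/4 --
  LT 22: heading 224 -> 246
  RT 45: heading 246 -> 201
  RT 180: heading 201 -> 21
  -- iteration 4/4 --
  LT 22: heading 21 -> 43
  RT 45: heading 43 -> 358
  RT 180: heading 358 -> 178
]
PU: pen up
RT 90: heading 178 -> 88
Final: pos=(-8.152,-13.152), heading=88, 1 segment(s) drawn

Answer: -8.152 -13.152 88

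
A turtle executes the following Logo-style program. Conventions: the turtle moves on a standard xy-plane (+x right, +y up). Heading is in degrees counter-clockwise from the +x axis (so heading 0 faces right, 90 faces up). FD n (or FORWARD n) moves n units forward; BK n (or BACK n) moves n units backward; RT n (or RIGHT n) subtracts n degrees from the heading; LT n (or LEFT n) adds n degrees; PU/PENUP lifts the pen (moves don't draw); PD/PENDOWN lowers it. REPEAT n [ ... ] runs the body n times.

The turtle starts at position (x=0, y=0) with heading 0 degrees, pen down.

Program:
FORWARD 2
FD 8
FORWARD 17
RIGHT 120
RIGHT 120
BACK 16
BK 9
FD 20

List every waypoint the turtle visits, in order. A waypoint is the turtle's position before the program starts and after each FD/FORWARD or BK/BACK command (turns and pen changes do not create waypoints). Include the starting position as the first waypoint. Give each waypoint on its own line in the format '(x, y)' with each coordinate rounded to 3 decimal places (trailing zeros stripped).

Executing turtle program step by step:
Start: pos=(0,0), heading=0, pen down
FD 2: (0,0) -> (2,0) [heading=0, draw]
FD 8: (2,0) -> (10,0) [heading=0, draw]
FD 17: (10,0) -> (27,0) [heading=0, draw]
RT 120: heading 0 -> 240
RT 120: heading 240 -> 120
BK 16: (27,0) -> (35,-13.856) [heading=120, draw]
BK 9: (35,-13.856) -> (39.5,-21.651) [heading=120, draw]
FD 20: (39.5,-21.651) -> (29.5,-4.33) [heading=120, draw]
Final: pos=(29.5,-4.33), heading=120, 6 segment(s) drawn
Waypoints (7 total):
(0, 0)
(2, 0)
(10, 0)
(27, 0)
(35, -13.856)
(39.5, -21.651)
(29.5, -4.33)

Answer: (0, 0)
(2, 0)
(10, 0)
(27, 0)
(35, -13.856)
(39.5, -21.651)
(29.5, -4.33)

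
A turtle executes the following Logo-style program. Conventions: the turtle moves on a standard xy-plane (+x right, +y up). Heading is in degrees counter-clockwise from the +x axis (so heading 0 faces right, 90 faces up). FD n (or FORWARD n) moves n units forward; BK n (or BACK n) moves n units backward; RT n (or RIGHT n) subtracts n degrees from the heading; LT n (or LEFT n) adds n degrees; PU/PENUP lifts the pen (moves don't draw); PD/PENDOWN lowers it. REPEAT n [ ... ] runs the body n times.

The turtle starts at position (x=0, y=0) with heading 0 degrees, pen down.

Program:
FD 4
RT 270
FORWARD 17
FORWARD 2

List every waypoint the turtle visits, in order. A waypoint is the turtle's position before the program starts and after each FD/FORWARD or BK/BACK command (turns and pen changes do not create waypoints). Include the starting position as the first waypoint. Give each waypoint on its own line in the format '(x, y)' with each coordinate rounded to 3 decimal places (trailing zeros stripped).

Executing turtle program step by step:
Start: pos=(0,0), heading=0, pen down
FD 4: (0,0) -> (4,0) [heading=0, draw]
RT 270: heading 0 -> 90
FD 17: (4,0) -> (4,17) [heading=90, draw]
FD 2: (4,17) -> (4,19) [heading=90, draw]
Final: pos=(4,19), heading=90, 3 segment(s) drawn
Waypoints (4 total):
(0, 0)
(4, 0)
(4, 17)
(4, 19)

Answer: (0, 0)
(4, 0)
(4, 17)
(4, 19)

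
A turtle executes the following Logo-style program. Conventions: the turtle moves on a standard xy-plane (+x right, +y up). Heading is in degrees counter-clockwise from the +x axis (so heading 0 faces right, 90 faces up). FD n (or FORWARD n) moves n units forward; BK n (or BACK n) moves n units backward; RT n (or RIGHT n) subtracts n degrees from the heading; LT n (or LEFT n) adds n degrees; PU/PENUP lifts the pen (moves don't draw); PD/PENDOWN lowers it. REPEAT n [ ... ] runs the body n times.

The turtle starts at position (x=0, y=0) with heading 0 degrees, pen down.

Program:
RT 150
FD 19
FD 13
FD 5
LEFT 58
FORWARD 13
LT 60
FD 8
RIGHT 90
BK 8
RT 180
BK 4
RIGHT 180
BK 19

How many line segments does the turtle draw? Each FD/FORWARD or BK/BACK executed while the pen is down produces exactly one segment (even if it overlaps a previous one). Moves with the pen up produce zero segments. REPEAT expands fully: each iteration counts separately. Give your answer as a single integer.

Answer: 8

Derivation:
Executing turtle program step by step:
Start: pos=(0,0), heading=0, pen down
RT 150: heading 0 -> 210
FD 19: (0,0) -> (-16.454,-9.5) [heading=210, draw]
FD 13: (-16.454,-9.5) -> (-27.713,-16) [heading=210, draw]
FD 5: (-27.713,-16) -> (-32.043,-18.5) [heading=210, draw]
LT 58: heading 210 -> 268
FD 13: (-32.043,-18.5) -> (-32.497,-31.492) [heading=268, draw]
LT 60: heading 268 -> 328
FD 8: (-32.497,-31.492) -> (-25.712,-35.731) [heading=328, draw]
RT 90: heading 328 -> 238
BK 8: (-25.712,-35.731) -> (-21.473,-28.947) [heading=238, draw]
RT 180: heading 238 -> 58
BK 4: (-21.473,-28.947) -> (-23.593,-32.339) [heading=58, draw]
RT 180: heading 58 -> 238
BK 19: (-23.593,-32.339) -> (-13.524,-16.226) [heading=238, draw]
Final: pos=(-13.524,-16.226), heading=238, 8 segment(s) drawn
Segments drawn: 8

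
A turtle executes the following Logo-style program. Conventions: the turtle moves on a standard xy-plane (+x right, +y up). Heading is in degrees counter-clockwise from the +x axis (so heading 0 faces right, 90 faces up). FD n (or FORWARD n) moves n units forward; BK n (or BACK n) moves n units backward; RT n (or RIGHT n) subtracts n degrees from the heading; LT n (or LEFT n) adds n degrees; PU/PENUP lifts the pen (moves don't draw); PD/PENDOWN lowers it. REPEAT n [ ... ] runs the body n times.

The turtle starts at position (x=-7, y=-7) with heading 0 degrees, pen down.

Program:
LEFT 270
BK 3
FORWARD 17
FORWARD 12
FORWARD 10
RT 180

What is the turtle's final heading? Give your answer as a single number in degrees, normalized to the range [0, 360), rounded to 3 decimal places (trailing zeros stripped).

Answer: 90

Derivation:
Executing turtle program step by step:
Start: pos=(-7,-7), heading=0, pen down
LT 270: heading 0 -> 270
BK 3: (-7,-7) -> (-7,-4) [heading=270, draw]
FD 17: (-7,-4) -> (-7,-21) [heading=270, draw]
FD 12: (-7,-21) -> (-7,-33) [heading=270, draw]
FD 10: (-7,-33) -> (-7,-43) [heading=270, draw]
RT 180: heading 270 -> 90
Final: pos=(-7,-43), heading=90, 4 segment(s) drawn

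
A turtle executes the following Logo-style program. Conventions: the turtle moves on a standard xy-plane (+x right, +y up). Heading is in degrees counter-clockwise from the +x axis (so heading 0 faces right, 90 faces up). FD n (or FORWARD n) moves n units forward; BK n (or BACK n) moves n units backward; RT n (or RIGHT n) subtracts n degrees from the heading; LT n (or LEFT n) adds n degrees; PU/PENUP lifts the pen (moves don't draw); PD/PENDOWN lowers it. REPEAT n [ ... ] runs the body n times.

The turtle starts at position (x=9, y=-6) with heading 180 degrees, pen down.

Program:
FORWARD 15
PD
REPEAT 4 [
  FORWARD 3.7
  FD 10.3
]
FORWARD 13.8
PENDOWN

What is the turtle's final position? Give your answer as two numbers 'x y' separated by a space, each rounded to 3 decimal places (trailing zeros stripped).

Executing turtle program step by step:
Start: pos=(9,-6), heading=180, pen down
FD 15: (9,-6) -> (-6,-6) [heading=180, draw]
PD: pen down
REPEAT 4 [
  -- iteration 1/4 --
  FD 3.7: (-6,-6) -> (-9.7,-6) [heading=180, draw]
  FD 10.3: (-9.7,-6) -> (-20,-6) [heading=180, draw]
  -- iteration 2/4 --
  FD 3.7: (-20,-6) -> (-23.7,-6) [heading=180, draw]
  FD 10.3: (-23.7,-6) -> (-34,-6) [heading=180, draw]
  -- iteration 3/4 --
  FD 3.7: (-34,-6) -> (-37.7,-6) [heading=180, draw]
  FD 10.3: (-37.7,-6) -> (-48,-6) [heading=180, draw]
  -- iteration 4/4 --
  FD 3.7: (-48,-6) -> (-51.7,-6) [heading=180, draw]
  FD 10.3: (-51.7,-6) -> (-62,-6) [heading=180, draw]
]
FD 13.8: (-62,-6) -> (-75.8,-6) [heading=180, draw]
PD: pen down
Final: pos=(-75.8,-6), heading=180, 10 segment(s) drawn

Answer: -75.8 -6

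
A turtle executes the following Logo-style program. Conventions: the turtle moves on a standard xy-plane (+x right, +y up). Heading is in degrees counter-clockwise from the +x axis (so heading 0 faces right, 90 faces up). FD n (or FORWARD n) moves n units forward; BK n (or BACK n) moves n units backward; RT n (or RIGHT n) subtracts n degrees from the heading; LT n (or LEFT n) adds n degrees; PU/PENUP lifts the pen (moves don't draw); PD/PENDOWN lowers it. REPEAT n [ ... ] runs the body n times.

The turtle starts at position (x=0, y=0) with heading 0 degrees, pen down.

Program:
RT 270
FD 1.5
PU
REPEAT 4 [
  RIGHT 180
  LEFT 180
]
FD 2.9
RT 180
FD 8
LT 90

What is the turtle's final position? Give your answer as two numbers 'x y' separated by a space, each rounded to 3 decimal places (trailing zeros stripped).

Answer: 0 -3.6

Derivation:
Executing turtle program step by step:
Start: pos=(0,0), heading=0, pen down
RT 270: heading 0 -> 90
FD 1.5: (0,0) -> (0,1.5) [heading=90, draw]
PU: pen up
REPEAT 4 [
  -- iteration 1/4 --
  RT 180: heading 90 -> 270
  LT 180: heading 270 -> 90
  -- iteration 2/4 --
  RT 180: heading 90 -> 270
  LT 180: heading 270 -> 90
  -- iteration 3/4 --
  RT 180: heading 90 -> 270
  LT 180: heading 270 -> 90
  -- iteration 4/4 --
  RT 180: heading 90 -> 270
  LT 180: heading 270 -> 90
]
FD 2.9: (0,1.5) -> (0,4.4) [heading=90, move]
RT 180: heading 90 -> 270
FD 8: (0,4.4) -> (0,-3.6) [heading=270, move]
LT 90: heading 270 -> 0
Final: pos=(0,-3.6), heading=0, 1 segment(s) drawn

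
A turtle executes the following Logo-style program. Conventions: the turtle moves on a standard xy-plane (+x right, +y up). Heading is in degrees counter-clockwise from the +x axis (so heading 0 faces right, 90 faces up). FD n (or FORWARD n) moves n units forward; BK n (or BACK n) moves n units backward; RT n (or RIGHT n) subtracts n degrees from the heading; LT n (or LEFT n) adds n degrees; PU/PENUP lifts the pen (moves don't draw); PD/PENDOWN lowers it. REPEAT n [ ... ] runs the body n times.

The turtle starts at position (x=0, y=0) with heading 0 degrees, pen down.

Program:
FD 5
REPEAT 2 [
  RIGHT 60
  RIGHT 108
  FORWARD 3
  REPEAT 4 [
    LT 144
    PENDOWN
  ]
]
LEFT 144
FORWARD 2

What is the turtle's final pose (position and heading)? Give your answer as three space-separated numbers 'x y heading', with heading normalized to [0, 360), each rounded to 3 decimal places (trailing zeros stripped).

Executing turtle program step by step:
Start: pos=(0,0), heading=0, pen down
FD 5: (0,0) -> (5,0) [heading=0, draw]
REPEAT 2 [
  -- iteration 1/2 --
  RT 60: heading 0 -> 300
  RT 108: heading 300 -> 192
  FD 3: (5,0) -> (2.066,-0.624) [heading=192, draw]
  REPEAT 4 [
    -- iteration 1/4 --
    LT 144: heading 192 -> 336
    PD: pen down
    -- iteration 2/4 --
    LT 144: heading 336 -> 120
    PD: pen down
    -- iteration 3/4 --
    LT 144: heading 120 -> 264
    PD: pen down
    -- iteration 4/4 --
    LT 144: heading 264 -> 48
    PD: pen down
  ]
  -- iteration 2/2 --
  RT 60: heading 48 -> 348
  RT 108: heading 348 -> 240
  FD 3: (2.066,-0.624) -> (0.566,-3.222) [heading=240, draw]
  REPEAT 4 [
    -- iteration 1/4 --
    LT 144: heading 240 -> 24
    PD: pen down
    -- iteration 2/4 --
    LT 144: heading 24 -> 168
    PD: pen down
    -- iteration 3/4 --
    LT 144: heading 168 -> 312
    PD: pen down
    -- iteration 4/4 --
    LT 144: heading 312 -> 96
    PD: pen down
  ]
]
LT 144: heading 96 -> 240
FD 2: (0.566,-3.222) -> (-0.434,-4.954) [heading=240, draw]
Final: pos=(-0.434,-4.954), heading=240, 4 segment(s) drawn

Answer: -0.434 -4.954 240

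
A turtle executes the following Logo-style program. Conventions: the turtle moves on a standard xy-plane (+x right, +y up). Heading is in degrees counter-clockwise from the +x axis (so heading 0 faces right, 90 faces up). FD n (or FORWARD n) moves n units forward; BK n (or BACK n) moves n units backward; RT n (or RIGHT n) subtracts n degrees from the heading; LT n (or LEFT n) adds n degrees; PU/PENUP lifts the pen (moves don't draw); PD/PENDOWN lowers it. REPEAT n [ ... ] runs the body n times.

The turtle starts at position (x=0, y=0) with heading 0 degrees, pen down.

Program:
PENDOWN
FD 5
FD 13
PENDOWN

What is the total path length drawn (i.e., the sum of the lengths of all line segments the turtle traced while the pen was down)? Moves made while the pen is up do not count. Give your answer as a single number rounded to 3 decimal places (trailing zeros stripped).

Executing turtle program step by step:
Start: pos=(0,0), heading=0, pen down
PD: pen down
FD 5: (0,0) -> (5,0) [heading=0, draw]
FD 13: (5,0) -> (18,0) [heading=0, draw]
PD: pen down
Final: pos=(18,0), heading=0, 2 segment(s) drawn

Segment lengths:
  seg 1: (0,0) -> (5,0), length = 5
  seg 2: (5,0) -> (18,0), length = 13
Total = 18

Answer: 18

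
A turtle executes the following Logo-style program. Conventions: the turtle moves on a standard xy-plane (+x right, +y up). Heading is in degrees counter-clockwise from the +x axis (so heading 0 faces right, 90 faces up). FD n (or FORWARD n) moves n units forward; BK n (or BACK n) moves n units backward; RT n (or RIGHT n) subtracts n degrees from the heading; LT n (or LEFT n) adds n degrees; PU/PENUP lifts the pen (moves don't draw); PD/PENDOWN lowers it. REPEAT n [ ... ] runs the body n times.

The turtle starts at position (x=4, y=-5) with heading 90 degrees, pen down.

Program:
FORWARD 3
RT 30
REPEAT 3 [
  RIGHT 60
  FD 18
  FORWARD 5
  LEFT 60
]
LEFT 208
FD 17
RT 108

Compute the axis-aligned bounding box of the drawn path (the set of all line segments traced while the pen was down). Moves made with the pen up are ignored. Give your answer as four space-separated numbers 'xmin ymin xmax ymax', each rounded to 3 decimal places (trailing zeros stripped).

Executing turtle program step by step:
Start: pos=(4,-5), heading=90, pen down
FD 3: (4,-5) -> (4,-2) [heading=90, draw]
RT 30: heading 90 -> 60
REPEAT 3 [
  -- iteration 1/3 --
  RT 60: heading 60 -> 0
  FD 18: (4,-2) -> (22,-2) [heading=0, draw]
  FD 5: (22,-2) -> (27,-2) [heading=0, draw]
  LT 60: heading 0 -> 60
  -- iteration 2/3 --
  RT 60: heading 60 -> 0
  FD 18: (27,-2) -> (45,-2) [heading=0, draw]
  FD 5: (45,-2) -> (50,-2) [heading=0, draw]
  LT 60: heading 0 -> 60
  -- iteration 3/3 --
  RT 60: heading 60 -> 0
  FD 18: (50,-2) -> (68,-2) [heading=0, draw]
  FD 5: (68,-2) -> (73,-2) [heading=0, draw]
  LT 60: heading 0 -> 60
]
LT 208: heading 60 -> 268
FD 17: (73,-2) -> (72.407,-18.99) [heading=268, draw]
RT 108: heading 268 -> 160
Final: pos=(72.407,-18.99), heading=160, 8 segment(s) drawn

Segment endpoints: x in {4, 22, 27, 45, 50, 68, 72.407, 73}, y in {-18.99, -5, -2}
xmin=4, ymin=-18.99, xmax=73, ymax=-2

Answer: 4 -18.99 73 -2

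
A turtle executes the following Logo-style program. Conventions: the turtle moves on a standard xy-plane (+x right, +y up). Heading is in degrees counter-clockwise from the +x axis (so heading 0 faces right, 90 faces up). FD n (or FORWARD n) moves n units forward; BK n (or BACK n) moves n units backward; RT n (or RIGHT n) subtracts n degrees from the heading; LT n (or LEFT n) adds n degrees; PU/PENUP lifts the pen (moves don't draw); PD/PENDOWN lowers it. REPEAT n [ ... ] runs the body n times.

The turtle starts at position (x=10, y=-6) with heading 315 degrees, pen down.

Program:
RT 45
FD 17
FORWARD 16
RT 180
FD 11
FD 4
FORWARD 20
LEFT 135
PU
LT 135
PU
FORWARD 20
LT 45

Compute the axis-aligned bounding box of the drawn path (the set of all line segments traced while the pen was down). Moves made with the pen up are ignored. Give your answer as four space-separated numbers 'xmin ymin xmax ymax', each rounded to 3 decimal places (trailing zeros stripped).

Answer: 10 -39 10 -4

Derivation:
Executing turtle program step by step:
Start: pos=(10,-6), heading=315, pen down
RT 45: heading 315 -> 270
FD 17: (10,-6) -> (10,-23) [heading=270, draw]
FD 16: (10,-23) -> (10,-39) [heading=270, draw]
RT 180: heading 270 -> 90
FD 11: (10,-39) -> (10,-28) [heading=90, draw]
FD 4: (10,-28) -> (10,-24) [heading=90, draw]
FD 20: (10,-24) -> (10,-4) [heading=90, draw]
LT 135: heading 90 -> 225
PU: pen up
LT 135: heading 225 -> 0
PU: pen up
FD 20: (10,-4) -> (30,-4) [heading=0, move]
LT 45: heading 0 -> 45
Final: pos=(30,-4), heading=45, 5 segment(s) drawn

Segment endpoints: x in {10, 10, 10, 10}, y in {-39, -28, -24, -23, -6, -4}
xmin=10, ymin=-39, xmax=10, ymax=-4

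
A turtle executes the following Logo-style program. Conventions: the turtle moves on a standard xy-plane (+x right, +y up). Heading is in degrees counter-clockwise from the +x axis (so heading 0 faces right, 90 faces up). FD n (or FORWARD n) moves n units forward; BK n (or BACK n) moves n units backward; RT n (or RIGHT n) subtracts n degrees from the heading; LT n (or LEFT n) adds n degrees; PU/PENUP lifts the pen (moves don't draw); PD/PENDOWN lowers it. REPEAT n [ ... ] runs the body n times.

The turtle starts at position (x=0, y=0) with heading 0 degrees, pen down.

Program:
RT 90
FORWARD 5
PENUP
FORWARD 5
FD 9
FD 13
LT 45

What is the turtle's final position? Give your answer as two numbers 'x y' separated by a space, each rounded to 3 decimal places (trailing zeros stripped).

Answer: 0 -32

Derivation:
Executing turtle program step by step:
Start: pos=(0,0), heading=0, pen down
RT 90: heading 0 -> 270
FD 5: (0,0) -> (0,-5) [heading=270, draw]
PU: pen up
FD 5: (0,-5) -> (0,-10) [heading=270, move]
FD 9: (0,-10) -> (0,-19) [heading=270, move]
FD 13: (0,-19) -> (0,-32) [heading=270, move]
LT 45: heading 270 -> 315
Final: pos=(0,-32), heading=315, 1 segment(s) drawn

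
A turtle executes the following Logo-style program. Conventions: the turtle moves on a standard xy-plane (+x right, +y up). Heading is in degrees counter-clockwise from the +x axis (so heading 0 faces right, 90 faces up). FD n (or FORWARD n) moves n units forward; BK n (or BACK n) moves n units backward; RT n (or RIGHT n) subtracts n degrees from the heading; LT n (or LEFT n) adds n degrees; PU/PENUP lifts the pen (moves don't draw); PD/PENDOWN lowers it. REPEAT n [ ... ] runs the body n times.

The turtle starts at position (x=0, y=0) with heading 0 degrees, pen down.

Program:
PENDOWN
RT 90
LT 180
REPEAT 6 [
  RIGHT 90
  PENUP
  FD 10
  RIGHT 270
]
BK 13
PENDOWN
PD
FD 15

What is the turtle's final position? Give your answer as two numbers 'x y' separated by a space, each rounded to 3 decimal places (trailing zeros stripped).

Executing turtle program step by step:
Start: pos=(0,0), heading=0, pen down
PD: pen down
RT 90: heading 0 -> 270
LT 180: heading 270 -> 90
REPEAT 6 [
  -- iteration 1/6 --
  RT 90: heading 90 -> 0
  PU: pen up
  FD 10: (0,0) -> (10,0) [heading=0, move]
  RT 270: heading 0 -> 90
  -- iteration 2/6 --
  RT 90: heading 90 -> 0
  PU: pen up
  FD 10: (10,0) -> (20,0) [heading=0, move]
  RT 270: heading 0 -> 90
  -- iteration 3/6 --
  RT 90: heading 90 -> 0
  PU: pen up
  FD 10: (20,0) -> (30,0) [heading=0, move]
  RT 270: heading 0 -> 90
  -- iteration 4/6 --
  RT 90: heading 90 -> 0
  PU: pen up
  FD 10: (30,0) -> (40,0) [heading=0, move]
  RT 270: heading 0 -> 90
  -- iteration 5/6 --
  RT 90: heading 90 -> 0
  PU: pen up
  FD 10: (40,0) -> (50,0) [heading=0, move]
  RT 270: heading 0 -> 90
  -- iteration 6/6 --
  RT 90: heading 90 -> 0
  PU: pen up
  FD 10: (50,0) -> (60,0) [heading=0, move]
  RT 270: heading 0 -> 90
]
BK 13: (60,0) -> (60,-13) [heading=90, move]
PD: pen down
PD: pen down
FD 15: (60,-13) -> (60,2) [heading=90, draw]
Final: pos=(60,2), heading=90, 1 segment(s) drawn

Answer: 60 2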